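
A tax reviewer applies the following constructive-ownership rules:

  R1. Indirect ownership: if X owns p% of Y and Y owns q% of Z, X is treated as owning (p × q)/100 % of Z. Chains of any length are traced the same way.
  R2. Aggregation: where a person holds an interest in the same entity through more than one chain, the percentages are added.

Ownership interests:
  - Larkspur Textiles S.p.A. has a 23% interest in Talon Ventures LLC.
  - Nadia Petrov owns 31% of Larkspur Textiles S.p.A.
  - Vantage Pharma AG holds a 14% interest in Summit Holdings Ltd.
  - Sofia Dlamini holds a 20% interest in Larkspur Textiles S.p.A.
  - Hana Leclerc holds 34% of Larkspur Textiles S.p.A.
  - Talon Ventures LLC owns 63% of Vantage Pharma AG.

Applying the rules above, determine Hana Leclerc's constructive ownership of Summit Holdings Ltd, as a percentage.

0.689724%

Chain via Larkspur Textiles S.p.A. → Talon Ventures LLC → Vantage Pharma AG (R1): 34% × 23% × 63% × 14% = 0.689724% of Summit Holdings Ltd.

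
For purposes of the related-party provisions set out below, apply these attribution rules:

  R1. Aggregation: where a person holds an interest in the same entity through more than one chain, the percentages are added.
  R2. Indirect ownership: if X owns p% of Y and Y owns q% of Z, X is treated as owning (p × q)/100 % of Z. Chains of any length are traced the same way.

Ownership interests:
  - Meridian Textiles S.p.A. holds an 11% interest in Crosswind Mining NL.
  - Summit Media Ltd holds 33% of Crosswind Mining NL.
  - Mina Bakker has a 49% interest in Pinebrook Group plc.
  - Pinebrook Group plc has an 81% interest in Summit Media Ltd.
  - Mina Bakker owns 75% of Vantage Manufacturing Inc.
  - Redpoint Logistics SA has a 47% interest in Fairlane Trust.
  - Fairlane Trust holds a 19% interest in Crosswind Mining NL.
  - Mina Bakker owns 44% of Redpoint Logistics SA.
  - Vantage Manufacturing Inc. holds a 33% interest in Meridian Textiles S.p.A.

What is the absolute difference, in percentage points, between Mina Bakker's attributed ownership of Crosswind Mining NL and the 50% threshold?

30.2506

Chain via Redpoint Logistics SA → Fairlane Trust (R2): 44% × 47% × 19% = 3.9292% of Crosswind Mining NL.
Chain via Vantage Manufacturing Inc. → Meridian Textiles S.p.A. (R2): 75% × 33% × 11% = 2.7225% of Crosswind Mining NL.
Chain via Pinebrook Group plc → Summit Media Ltd (R2): 49% × 81% × 33% = 13.0977% of Crosswind Mining NL.
Aggregating (R1): 3.9292% + 2.7225% + 13.0977% = 19.7494%.
19.7494% falls short of the 50% threshold by 30.2506 percentage points.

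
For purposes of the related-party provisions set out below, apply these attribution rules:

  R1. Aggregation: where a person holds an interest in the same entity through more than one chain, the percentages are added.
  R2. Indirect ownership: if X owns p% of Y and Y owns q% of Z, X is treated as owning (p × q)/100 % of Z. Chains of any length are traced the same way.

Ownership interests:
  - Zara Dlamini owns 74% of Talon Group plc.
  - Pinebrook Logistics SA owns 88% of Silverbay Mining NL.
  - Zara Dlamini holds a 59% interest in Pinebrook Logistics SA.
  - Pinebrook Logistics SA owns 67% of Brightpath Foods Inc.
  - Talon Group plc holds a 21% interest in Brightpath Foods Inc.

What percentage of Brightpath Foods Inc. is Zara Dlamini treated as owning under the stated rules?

55.07%

Chain via Pinebrook Logistics SA (R2): 59% × 67% = 39.53% of Brightpath Foods Inc.
Chain via Talon Group plc (R2): 74% × 21% = 15.54% of Brightpath Foods Inc.
Aggregating (R1): 39.53% + 15.54% = 55.07%.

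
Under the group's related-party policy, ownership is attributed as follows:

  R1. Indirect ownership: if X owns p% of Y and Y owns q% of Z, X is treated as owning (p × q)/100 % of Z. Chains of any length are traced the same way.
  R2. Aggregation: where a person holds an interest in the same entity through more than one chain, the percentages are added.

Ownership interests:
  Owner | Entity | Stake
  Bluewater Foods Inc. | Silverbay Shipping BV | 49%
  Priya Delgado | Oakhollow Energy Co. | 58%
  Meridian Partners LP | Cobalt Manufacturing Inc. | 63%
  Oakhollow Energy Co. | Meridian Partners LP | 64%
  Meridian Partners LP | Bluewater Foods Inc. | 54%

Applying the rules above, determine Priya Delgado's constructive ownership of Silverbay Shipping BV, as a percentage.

9.821952%

Chain via Oakhollow Energy Co. → Meridian Partners LP → Bluewater Foods Inc. (R1): 58% × 64% × 54% × 49% = 9.821952% of Silverbay Shipping BV.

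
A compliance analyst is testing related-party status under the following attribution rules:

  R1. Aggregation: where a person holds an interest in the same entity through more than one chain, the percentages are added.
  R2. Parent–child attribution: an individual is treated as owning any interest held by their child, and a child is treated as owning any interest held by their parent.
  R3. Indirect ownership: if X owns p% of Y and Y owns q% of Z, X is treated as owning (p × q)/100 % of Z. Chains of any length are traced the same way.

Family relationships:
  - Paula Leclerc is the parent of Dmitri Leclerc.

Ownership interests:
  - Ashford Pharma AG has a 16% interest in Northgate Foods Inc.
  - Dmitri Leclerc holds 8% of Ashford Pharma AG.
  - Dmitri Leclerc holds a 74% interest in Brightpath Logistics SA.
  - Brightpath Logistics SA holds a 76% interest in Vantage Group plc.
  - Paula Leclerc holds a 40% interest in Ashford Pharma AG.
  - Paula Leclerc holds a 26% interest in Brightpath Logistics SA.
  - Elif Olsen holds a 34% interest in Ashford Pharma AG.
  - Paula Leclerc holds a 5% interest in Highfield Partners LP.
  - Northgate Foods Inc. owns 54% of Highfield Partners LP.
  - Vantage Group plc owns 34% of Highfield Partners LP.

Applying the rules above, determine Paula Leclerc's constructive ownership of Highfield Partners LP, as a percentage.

By parent–child attribution (R2), Paula Leclerc is treated as also owning Dmitri Leclerc's interest in Brightpath Logistics SA, giving 26% + 74% = 100%.
By parent–child attribution (R2), Paula Leclerc is treated as also owning Dmitri Leclerc's interest in Ashford Pharma AG, giving 40% + 8% = 48%.
Chain via Brightpath Logistics SA → Vantage Group plc (R3): 100% × 76% × 34% = 25.84% of Highfield Partners LP.
Chain via Ashford Pharma AG → Northgate Foods Inc. (R3): 48% × 16% × 54% = 4.1472% of Highfield Partners LP.
Direct interest in Highfield Partners LP: 5%.
Aggregating (R1): 25.84% + 4.1472% + 5% = 34.9872%.

34.9872%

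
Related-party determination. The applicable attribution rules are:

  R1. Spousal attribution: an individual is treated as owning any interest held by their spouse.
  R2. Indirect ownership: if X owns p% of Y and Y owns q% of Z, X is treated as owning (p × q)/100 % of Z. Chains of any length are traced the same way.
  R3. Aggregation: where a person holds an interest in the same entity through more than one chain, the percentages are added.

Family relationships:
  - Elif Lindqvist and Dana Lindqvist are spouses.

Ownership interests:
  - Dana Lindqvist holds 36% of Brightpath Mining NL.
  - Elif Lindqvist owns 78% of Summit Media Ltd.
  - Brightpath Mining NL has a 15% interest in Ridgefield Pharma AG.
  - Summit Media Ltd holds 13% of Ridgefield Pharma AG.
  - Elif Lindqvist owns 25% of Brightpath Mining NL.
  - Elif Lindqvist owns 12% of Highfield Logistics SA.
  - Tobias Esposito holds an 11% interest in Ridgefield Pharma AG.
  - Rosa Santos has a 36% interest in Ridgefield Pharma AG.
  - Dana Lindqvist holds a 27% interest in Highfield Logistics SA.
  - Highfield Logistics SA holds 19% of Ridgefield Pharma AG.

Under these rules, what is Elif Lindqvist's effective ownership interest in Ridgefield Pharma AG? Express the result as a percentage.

26.7%

By spousal attribution (R1), Elif Lindqvist is treated as also owning Dana Lindqvist's interest in Brightpath Mining NL, giving 25% + 36% = 61%.
By spousal attribution (R1), Elif Lindqvist is treated as also owning Dana Lindqvist's interest in Highfield Logistics SA, giving 12% + 27% = 39%.
Chain via Brightpath Mining NL (R2): 61% × 15% = 9.15% of Ridgefield Pharma AG.
Chain via Summit Media Ltd (R2): 78% × 13% = 10.14% of Ridgefield Pharma AG.
Chain via Highfield Logistics SA (R2): 39% × 19% = 7.41% of Ridgefield Pharma AG.
Aggregating (R3): 9.15% + 10.14% + 7.41% = 26.7%.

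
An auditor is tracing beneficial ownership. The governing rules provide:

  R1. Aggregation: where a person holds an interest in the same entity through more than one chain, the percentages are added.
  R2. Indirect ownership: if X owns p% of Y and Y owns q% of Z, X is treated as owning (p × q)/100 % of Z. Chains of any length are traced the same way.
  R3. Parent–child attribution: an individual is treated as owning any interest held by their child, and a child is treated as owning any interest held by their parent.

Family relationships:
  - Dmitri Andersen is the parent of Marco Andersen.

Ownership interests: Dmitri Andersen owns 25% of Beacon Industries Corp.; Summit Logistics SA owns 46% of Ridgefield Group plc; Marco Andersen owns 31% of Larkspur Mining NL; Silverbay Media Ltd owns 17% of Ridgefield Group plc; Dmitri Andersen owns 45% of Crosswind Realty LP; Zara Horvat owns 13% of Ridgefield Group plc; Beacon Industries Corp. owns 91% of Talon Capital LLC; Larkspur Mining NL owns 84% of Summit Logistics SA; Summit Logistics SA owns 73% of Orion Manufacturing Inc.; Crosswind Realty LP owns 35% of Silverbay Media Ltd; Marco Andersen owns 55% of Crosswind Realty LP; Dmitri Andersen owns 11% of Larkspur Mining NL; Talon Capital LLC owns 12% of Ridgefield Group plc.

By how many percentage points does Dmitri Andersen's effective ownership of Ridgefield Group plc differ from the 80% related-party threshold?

55.0912

By parent–child attribution (R3), Dmitri Andersen is treated as also owning Marco Andersen's interest in Larkspur Mining NL, giving 11% + 31% = 42%.
By parent–child attribution (R3), Dmitri Andersen is treated as also owning Marco Andersen's interest in Crosswind Realty LP, giving 45% + 55% = 100%.
Chain via Larkspur Mining NL → Summit Logistics SA (R2): 42% × 84% × 46% = 16.2288% of Ridgefield Group plc.
Chain via Beacon Industries Corp. → Talon Capital LLC (R2): 25% × 91% × 12% = 2.73% of Ridgefield Group plc.
Chain via Crosswind Realty LP → Silverbay Media Ltd (R2): 100% × 35% × 17% = 5.95% of Ridgefield Group plc.
Aggregating (R1): 16.2288% + 2.73% + 5.95% = 24.9088%.
24.9088% falls short of the 80% threshold by 55.0912 percentage points.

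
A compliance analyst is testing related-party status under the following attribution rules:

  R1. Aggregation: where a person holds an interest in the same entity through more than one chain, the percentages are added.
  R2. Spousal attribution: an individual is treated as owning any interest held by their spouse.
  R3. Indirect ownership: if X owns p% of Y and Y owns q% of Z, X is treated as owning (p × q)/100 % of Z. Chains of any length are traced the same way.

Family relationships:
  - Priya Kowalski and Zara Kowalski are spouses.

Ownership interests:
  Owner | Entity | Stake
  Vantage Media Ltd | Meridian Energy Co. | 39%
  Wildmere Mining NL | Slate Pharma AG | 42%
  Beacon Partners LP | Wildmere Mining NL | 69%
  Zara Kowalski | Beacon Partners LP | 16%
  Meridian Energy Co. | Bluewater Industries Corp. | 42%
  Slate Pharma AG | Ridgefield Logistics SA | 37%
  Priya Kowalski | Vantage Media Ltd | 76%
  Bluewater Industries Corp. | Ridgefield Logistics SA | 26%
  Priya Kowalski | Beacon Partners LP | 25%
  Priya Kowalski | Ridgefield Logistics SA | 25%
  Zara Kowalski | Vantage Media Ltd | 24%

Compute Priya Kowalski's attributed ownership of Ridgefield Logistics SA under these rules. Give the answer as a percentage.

By spousal attribution (R2), Priya Kowalski is treated as also owning Zara Kowalski's interest in Vantage Media Ltd, giving 76% + 24% = 100%.
By spousal attribution (R2), Priya Kowalski is treated as also owning Zara Kowalski's interest in Beacon Partners LP, giving 25% + 16% = 41%.
Chain via Vantage Media Ltd → Meridian Energy Co. → Bluewater Industries Corp. (R3): 100% × 39% × 42% × 26% = 4.2588% of Ridgefield Logistics SA.
Chain via Beacon Partners LP → Wildmere Mining NL → Slate Pharma AG (R3): 41% × 69% × 42% × 37% = 4.396266% of Ridgefield Logistics SA.
Direct interest in Ridgefield Logistics SA: 25%.
Aggregating (R1): 4.2588% + 4.396266% + 25% = 33.655066%.

33.655066%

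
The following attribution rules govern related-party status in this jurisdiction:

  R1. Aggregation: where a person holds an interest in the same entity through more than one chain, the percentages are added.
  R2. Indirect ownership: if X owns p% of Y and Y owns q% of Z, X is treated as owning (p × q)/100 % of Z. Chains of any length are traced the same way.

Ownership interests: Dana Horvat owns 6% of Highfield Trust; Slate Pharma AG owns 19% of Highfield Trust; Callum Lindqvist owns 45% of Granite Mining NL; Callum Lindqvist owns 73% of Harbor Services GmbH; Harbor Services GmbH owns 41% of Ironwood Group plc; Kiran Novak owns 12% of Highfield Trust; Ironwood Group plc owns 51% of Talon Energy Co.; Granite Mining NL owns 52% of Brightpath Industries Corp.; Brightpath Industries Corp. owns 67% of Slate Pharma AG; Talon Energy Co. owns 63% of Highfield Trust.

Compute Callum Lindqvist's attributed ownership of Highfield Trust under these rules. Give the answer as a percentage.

Chain via Granite Mining NL → Brightpath Industries Corp. → Slate Pharma AG (R2): 45% × 52% × 67% × 19% = 2.97882% of Highfield Trust.
Chain via Harbor Services GmbH → Ironwood Group plc → Talon Energy Co. (R2): 73% × 41% × 51% × 63% = 9.616509% of Highfield Trust.
Aggregating (R1): 2.97882% + 9.616509% = 12.595329%.

12.595329%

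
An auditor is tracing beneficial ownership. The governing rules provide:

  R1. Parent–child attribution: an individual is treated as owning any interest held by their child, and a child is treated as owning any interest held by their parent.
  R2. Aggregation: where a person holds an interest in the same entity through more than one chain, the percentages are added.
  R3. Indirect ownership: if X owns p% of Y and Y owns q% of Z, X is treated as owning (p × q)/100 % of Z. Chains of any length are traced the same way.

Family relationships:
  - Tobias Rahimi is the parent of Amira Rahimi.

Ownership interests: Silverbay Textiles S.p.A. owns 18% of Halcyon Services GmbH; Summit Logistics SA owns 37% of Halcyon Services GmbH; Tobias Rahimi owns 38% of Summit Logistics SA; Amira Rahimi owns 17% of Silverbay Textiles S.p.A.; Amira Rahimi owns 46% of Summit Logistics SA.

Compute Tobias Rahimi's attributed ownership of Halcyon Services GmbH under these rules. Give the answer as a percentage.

By parent–child attribution (R1), Tobias Rahimi is treated as also owning Amira Rahimi's interest in Summit Logistics SA, giving 38% + 46% = 84%.
By parent–child attribution (R1), Tobias Rahimi is treated as owning Amira Rahimi's 17% interest in Silverbay Textiles S.p.A.
Chain via Summit Logistics SA (R3): 84% × 37% = 31.08% of Halcyon Services GmbH.
Chain via Silverbay Textiles S.p.A. (R3): 17% × 18% = 3.06% of Halcyon Services GmbH.
Aggregating (R2): 31.08% + 3.06% = 34.14%.

34.14%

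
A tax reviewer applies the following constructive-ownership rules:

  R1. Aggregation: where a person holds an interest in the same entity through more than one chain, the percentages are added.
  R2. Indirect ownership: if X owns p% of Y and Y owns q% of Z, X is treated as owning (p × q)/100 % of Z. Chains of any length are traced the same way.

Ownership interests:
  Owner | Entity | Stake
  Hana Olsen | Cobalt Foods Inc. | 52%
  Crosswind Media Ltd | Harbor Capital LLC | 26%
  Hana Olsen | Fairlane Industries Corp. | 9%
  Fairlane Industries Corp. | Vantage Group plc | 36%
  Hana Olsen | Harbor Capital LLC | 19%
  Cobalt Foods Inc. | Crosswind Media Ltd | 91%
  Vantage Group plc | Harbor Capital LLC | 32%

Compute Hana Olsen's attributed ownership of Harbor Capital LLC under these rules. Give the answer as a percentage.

32.34%

Chain via Cobalt Foods Inc. → Crosswind Media Ltd (R2): 52% × 91% × 26% = 12.3032% of Harbor Capital LLC.
Chain via Fairlane Industries Corp. → Vantage Group plc (R2): 9% × 36% × 32% = 1.0368% of Harbor Capital LLC.
Direct interest in Harbor Capital LLC: 19%.
Aggregating (R1): 12.3032% + 1.0368% + 19% = 32.34%.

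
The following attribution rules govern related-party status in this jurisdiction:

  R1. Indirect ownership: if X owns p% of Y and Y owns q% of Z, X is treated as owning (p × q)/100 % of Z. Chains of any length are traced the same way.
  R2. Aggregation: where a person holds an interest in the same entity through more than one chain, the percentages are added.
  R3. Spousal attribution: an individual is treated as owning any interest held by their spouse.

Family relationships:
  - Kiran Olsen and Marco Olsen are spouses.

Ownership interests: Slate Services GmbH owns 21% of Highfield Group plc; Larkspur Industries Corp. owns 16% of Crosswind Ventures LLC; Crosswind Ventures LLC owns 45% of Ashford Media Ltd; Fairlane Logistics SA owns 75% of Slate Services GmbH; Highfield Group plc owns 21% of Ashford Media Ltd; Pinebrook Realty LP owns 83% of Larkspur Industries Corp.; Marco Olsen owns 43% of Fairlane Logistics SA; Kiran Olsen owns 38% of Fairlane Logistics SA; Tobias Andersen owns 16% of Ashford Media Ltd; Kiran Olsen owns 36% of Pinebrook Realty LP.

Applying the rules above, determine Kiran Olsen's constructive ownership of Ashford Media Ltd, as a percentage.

4.830435%

By spousal attribution (R3), Kiran Olsen is treated as also owning Marco Olsen's interest in Fairlane Logistics SA, giving 38% + 43% = 81%.
Chain via Pinebrook Realty LP → Larkspur Industries Corp. → Crosswind Ventures LLC (R1): 36% × 83% × 16% × 45% = 2.15136% of Ashford Media Ltd.
Chain via Fairlane Logistics SA → Slate Services GmbH → Highfield Group plc (R1): 81% × 75% × 21% × 21% = 2.679075% of Ashford Media Ltd.
Aggregating (R2): 2.15136% + 2.679075% = 4.830435%.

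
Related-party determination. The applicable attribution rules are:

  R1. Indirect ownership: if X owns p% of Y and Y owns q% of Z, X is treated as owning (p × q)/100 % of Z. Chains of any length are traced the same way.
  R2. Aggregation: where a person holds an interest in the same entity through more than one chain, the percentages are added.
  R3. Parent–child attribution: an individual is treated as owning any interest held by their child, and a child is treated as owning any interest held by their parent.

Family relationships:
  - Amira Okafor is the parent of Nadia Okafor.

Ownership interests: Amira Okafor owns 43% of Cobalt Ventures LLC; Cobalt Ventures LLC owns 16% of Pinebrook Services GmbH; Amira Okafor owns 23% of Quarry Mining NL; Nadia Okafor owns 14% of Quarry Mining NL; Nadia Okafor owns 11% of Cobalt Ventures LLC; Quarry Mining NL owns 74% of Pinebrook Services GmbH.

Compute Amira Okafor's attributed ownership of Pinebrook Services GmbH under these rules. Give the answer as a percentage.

By parent–child attribution (R3), Amira Okafor is treated as also owning Nadia Okafor's interest in Quarry Mining NL, giving 23% + 14% = 37%.
By parent–child attribution (R3), Amira Okafor is treated as also owning Nadia Okafor's interest in Cobalt Ventures LLC, giving 43% + 11% = 54%.
Chain via Quarry Mining NL (R1): 37% × 74% = 27.38% of Pinebrook Services GmbH.
Chain via Cobalt Ventures LLC (R1): 54% × 16% = 8.64% of Pinebrook Services GmbH.
Aggregating (R2): 27.38% + 8.64% = 36.02%.

36.02%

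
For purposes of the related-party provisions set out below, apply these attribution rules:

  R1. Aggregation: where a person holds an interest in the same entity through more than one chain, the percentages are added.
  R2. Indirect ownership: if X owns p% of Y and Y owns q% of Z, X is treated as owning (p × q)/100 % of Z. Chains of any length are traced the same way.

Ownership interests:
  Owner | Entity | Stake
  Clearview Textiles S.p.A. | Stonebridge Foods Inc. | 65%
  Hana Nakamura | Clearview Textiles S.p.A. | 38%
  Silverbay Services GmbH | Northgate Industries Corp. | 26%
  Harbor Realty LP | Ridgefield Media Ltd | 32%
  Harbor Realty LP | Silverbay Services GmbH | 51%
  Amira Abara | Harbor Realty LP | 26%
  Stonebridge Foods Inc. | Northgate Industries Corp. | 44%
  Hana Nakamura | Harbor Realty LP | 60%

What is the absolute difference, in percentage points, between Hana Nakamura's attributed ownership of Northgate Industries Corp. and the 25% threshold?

Chain via Clearview Textiles S.p.A. → Stonebridge Foods Inc. (R2): 38% × 65% × 44% = 10.868% of Northgate Industries Corp.
Chain via Harbor Realty LP → Silverbay Services GmbH (R2): 60% × 51% × 26% = 7.956% of Northgate Industries Corp.
Aggregating (R1): 10.868% + 7.956% = 18.824%.
18.824% falls short of the 25% threshold by 6.176 percentage points.

6.176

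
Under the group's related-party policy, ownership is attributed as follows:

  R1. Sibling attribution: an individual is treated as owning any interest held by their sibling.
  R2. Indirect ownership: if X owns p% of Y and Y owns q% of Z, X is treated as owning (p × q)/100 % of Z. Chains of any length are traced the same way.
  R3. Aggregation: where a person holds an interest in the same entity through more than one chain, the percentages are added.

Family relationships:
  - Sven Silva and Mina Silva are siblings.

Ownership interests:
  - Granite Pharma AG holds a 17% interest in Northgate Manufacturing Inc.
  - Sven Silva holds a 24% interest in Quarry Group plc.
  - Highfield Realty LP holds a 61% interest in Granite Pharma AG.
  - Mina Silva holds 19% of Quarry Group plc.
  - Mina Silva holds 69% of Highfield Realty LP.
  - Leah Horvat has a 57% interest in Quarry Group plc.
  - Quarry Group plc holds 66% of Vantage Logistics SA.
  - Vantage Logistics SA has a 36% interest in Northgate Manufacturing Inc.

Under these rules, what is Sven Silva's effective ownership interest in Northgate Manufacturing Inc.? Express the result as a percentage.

17.3721%

By sibling attribution (R1), Sven Silva is treated as also owning Mina Silva's interest in Quarry Group plc, giving 24% + 19% = 43%.
By sibling attribution (R1), Sven Silva is treated as owning Mina Silva's 69% interest in Highfield Realty LP.
Chain via Quarry Group plc → Vantage Logistics SA (R2): 43% × 66% × 36% = 10.2168% of Northgate Manufacturing Inc.
Chain via Highfield Realty LP → Granite Pharma AG (R2): 69% × 61% × 17% = 7.1553% of Northgate Manufacturing Inc.
Aggregating (R3): 10.2168% + 7.1553% = 17.3721%.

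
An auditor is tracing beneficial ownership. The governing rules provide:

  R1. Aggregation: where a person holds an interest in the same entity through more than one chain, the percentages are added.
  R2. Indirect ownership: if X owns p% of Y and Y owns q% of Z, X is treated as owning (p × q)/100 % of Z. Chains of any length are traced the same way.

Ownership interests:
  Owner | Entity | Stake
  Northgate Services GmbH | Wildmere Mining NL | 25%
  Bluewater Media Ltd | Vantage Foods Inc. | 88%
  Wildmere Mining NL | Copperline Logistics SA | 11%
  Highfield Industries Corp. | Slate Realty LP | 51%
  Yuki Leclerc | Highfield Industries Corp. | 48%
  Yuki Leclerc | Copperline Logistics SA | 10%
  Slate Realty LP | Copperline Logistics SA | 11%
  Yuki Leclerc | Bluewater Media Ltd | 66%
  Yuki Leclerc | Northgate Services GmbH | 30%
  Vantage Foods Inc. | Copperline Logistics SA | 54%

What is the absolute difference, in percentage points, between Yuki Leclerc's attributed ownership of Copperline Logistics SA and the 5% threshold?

Chain via Highfield Industries Corp. → Slate Realty LP (R2): 48% × 51% × 11% = 2.6928% of Copperline Logistics SA.
Chain via Northgate Services GmbH → Wildmere Mining NL (R2): 30% × 25% × 11% = 0.825% of Copperline Logistics SA.
Chain via Bluewater Media Ltd → Vantage Foods Inc. (R2): 66% × 88% × 54% = 31.3632% of Copperline Logistics SA.
Direct interest in Copperline Logistics SA: 10%.
Aggregating (R1): 2.6928% + 0.825% + 31.3632% + 10% = 44.881%.
44.881% exceeds the 5% threshold by 39.881 percentage points.

39.881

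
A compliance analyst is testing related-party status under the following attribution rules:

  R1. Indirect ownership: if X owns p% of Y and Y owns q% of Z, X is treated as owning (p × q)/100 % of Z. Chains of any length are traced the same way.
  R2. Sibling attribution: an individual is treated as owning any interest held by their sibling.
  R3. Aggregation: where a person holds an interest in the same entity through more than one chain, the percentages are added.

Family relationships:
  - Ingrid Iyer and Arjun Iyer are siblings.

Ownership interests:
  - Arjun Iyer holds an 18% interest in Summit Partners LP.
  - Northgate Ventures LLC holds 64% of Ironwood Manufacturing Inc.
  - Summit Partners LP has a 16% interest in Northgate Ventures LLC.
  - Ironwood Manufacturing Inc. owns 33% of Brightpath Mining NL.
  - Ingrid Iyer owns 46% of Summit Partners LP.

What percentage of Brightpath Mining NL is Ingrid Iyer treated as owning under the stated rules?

By sibling attribution (R2), Ingrid Iyer is treated as also owning Arjun Iyer's interest in Summit Partners LP, giving 46% + 18% = 64%.
Chain via Summit Partners LP → Northgate Ventures LLC → Ironwood Manufacturing Inc. (R1): 64% × 16% × 64% × 33% = 2.162688% of Brightpath Mining NL.

2.162688%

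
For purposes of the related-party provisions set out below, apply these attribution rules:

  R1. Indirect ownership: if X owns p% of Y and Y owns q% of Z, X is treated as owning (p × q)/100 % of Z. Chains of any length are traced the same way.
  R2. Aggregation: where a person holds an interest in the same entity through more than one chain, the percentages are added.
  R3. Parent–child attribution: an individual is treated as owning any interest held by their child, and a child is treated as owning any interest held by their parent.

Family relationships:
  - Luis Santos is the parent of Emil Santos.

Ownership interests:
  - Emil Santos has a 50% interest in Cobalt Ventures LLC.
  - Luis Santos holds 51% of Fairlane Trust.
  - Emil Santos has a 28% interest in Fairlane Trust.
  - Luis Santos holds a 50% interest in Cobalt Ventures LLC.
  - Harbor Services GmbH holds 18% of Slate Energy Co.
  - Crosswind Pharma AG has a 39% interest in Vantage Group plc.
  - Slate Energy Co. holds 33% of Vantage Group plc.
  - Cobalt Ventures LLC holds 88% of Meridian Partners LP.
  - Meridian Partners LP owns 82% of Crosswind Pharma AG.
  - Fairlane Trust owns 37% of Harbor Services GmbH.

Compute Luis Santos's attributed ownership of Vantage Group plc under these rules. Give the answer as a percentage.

By parent–child attribution (R3), Luis Santos is treated as also owning Emil Santos's interest in Cobalt Ventures LLC, giving 50% + 50% = 100%.
By parent–child attribution (R3), Luis Santos is treated as also owning Emil Santos's interest in Fairlane Trust, giving 51% + 28% = 79%.
Chain via Cobalt Ventures LLC → Meridian Partners LP → Crosswind Pharma AG (R1): 100% × 88% × 82% × 39% = 28.1424% of Vantage Group plc.
Chain via Fairlane Trust → Harbor Services GmbH → Slate Energy Co. (R1): 79% × 37% × 18% × 33% = 1.736262% of Vantage Group plc.
Aggregating (R2): 28.1424% + 1.736262% = 29.878662%.

29.878662%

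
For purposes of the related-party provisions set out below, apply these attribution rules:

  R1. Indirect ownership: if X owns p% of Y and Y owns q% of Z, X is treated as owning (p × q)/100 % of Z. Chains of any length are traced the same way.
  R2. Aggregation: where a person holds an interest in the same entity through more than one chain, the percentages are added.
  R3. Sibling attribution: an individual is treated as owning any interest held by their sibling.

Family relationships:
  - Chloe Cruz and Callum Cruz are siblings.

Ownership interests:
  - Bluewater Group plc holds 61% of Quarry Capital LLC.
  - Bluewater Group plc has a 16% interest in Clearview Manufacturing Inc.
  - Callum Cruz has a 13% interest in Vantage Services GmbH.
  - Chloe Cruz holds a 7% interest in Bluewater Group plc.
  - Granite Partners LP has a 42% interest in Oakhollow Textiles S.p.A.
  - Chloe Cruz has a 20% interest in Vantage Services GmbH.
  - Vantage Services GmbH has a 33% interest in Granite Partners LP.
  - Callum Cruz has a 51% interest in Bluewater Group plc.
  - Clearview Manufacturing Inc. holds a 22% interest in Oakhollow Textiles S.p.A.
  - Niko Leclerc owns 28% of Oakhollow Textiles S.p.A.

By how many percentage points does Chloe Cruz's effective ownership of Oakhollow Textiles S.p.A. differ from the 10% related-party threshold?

3.3846

By sibling attribution (R3), Chloe Cruz is treated as also owning Callum Cruz's interest in Vantage Services GmbH, giving 20% + 13% = 33%.
By sibling attribution (R3), Chloe Cruz is treated as also owning Callum Cruz's interest in Bluewater Group plc, giving 7% + 51% = 58%.
Chain via Vantage Services GmbH → Granite Partners LP (R1): 33% × 33% × 42% = 4.5738% of Oakhollow Textiles S.p.A.
Chain via Bluewater Group plc → Clearview Manufacturing Inc. (R1): 58% × 16% × 22% = 2.0416% of Oakhollow Textiles S.p.A.
Aggregating (R2): 4.5738% + 2.0416% = 6.6154%.
6.6154% falls short of the 10% threshold by 3.3846 percentage points.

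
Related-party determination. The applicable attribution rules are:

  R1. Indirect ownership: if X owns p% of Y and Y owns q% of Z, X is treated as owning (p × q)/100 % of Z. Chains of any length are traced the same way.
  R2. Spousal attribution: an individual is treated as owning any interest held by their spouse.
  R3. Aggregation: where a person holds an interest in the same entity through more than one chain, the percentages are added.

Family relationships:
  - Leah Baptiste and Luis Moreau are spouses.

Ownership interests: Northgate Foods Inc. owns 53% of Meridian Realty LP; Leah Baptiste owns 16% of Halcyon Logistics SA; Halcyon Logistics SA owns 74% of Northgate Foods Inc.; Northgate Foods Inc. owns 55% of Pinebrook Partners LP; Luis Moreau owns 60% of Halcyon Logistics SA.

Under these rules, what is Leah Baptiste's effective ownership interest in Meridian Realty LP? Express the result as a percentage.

By spousal attribution (R2), Leah Baptiste is treated as also owning Luis Moreau's interest in Halcyon Logistics SA, giving 16% + 60% = 76%.
Chain via Halcyon Logistics SA → Northgate Foods Inc. (R1): 76% × 74% × 53% = 29.8072% of Meridian Realty LP.

29.8072%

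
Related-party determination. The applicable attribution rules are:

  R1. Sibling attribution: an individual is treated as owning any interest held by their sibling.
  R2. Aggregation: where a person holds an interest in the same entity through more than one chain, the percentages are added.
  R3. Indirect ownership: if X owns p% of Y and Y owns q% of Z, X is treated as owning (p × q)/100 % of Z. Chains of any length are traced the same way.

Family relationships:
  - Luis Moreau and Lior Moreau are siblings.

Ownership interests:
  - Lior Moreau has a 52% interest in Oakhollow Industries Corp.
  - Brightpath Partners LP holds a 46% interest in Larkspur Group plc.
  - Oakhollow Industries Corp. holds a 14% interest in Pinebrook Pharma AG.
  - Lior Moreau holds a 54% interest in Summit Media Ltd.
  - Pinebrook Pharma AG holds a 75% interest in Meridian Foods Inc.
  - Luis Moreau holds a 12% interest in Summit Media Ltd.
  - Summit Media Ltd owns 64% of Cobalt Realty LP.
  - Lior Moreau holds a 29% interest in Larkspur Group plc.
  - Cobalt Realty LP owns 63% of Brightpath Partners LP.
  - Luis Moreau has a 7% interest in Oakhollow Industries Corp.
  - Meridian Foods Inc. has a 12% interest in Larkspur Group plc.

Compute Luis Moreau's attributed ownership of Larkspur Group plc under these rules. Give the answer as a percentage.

By sibling attribution (R1), Luis Moreau is treated as also owning Lior Moreau's interest in Oakhollow Industries Corp, giving 7% + 52% = 59%.
By sibling attribution (R1), Luis Moreau is treated as also owning Lior Moreau's interest in Summit Media Ltd, giving 12% + 54% = 66%.
By sibling attribution (R1), Luis Moreau is treated as owning Lior Moreau's 29% interest in Larkspur Group plc.
Chain via Oakhollow Industries Corp. → Pinebrook Pharma AG → Meridian Foods Inc. (R3): 59% × 14% × 75% × 12% = 0.7434% of Larkspur Group plc.
Chain via Summit Media Ltd → Cobalt Realty LP → Brightpath Partners LP (R3): 66% × 64% × 63% × 46% = 12.241152% of Larkspur Group plc.
Direct interest in Larkspur Group plc: 29%.
Aggregating (R2): 0.7434% + 12.241152% + 29% = 41.984552%.

41.984552%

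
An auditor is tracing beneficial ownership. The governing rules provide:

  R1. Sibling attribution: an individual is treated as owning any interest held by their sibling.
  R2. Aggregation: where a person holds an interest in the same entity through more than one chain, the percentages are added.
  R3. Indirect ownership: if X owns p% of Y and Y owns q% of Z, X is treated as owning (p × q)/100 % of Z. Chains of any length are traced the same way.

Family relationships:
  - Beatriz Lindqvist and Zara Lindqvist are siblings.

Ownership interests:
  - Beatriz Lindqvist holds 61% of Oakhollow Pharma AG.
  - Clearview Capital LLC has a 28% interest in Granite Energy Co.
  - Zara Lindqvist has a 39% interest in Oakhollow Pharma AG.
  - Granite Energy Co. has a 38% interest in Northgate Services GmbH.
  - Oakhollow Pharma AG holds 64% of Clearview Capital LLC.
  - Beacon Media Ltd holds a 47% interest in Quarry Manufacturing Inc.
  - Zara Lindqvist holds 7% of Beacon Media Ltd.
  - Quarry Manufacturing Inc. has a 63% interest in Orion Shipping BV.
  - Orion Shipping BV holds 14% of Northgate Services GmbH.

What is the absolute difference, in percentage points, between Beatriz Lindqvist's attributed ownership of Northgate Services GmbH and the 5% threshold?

By sibling attribution (R1), Beatriz Lindqvist is treated as also owning Zara Lindqvist's interest in Oakhollow Pharma AG, giving 61% + 39% = 100%.
By sibling attribution (R1), Beatriz Lindqvist is treated as owning Zara Lindqvist's 7% interest in Beacon Media Ltd.
Chain via Oakhollow Pharma AG → Clearview Capital LLC → Granite Energy Co. (R3): 100% × 64% × 28% × 38% = 6.8096% of Northgate Services GmbH.
Chain via Beacon Media Ltd → Quarry Manufacturing Inc. → Orion Shipping BV (R3): 7% × 47% × 63% × 14% = 0.290178% of Northgate Services GmbH.
Aggregating (R2): 6.8096% + 0.290178% = 7.099778%.
7.099778% exceeds the 5% threshold by 2.099778 percentage points.

2.099778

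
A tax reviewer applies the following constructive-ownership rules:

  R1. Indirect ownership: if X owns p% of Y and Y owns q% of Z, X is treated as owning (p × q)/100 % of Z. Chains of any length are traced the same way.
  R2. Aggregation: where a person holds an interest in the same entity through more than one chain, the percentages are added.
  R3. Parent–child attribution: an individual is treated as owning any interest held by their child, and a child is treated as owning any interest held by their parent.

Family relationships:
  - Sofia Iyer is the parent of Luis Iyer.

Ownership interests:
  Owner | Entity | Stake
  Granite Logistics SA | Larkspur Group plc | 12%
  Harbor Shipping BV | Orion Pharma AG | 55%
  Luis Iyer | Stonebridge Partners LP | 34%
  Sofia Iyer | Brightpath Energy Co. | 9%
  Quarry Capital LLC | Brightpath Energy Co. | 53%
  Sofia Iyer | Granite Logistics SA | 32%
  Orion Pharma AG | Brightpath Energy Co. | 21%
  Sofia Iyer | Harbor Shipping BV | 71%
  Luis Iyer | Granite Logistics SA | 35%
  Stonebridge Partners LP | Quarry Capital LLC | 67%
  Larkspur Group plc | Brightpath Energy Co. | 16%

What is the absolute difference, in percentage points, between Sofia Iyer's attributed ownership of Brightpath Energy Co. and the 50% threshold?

By parent–child attribution (R3), Sofia Iyer is treated as also owning Luis Iyer's interest in Granite Logistics SA, giving 32% + 35% = 67%.
By parent–child attribution (R3), Sofia Iyer is treated as owning Luis Iyer's 34% interest in Stonebridge Partners LP.
Chain via Granite Logistics SA → Larkspur Group plc (R1): 67% × 12% × 16% = 1.2864% of Brightpath Energy Co.
Chain via Harbor Shipping BV → Orion Pharma AG (R1): 71% × 55% × 21% = 8.2005% of Brightpath Energy Co.
Direct interest in Brightpath Energy Co: 9%.
Chain via Stonebridge Partners LP → Quarry Capital LLC (R1): 34% × 67% × 53% = 12.0734% of Brightpath Energy Co.
Aggregating (R2): 1.2864% + 8.2005% + 9% + 12.0734% = 30.5603%.
30.5603% falls short of the 50% threshold by 19.4397 percentage points.

19.4397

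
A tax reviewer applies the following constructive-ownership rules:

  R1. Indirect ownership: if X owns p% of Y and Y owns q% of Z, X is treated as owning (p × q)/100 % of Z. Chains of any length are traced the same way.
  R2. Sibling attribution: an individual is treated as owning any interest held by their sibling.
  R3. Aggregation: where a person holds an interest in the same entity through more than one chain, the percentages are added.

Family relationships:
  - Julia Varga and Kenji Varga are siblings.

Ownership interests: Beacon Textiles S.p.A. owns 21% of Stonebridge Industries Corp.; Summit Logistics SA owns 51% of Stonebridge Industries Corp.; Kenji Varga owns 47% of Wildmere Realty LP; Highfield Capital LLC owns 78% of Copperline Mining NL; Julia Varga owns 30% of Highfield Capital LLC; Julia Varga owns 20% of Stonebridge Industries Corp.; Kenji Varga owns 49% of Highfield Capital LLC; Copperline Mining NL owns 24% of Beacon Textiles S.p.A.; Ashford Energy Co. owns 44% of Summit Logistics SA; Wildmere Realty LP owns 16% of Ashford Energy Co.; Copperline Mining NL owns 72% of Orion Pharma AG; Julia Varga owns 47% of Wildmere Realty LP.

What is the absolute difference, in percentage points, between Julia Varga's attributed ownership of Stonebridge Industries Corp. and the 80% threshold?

By sibling attribution (R2), Julia Varga is treated as also owning Kenji Varga's interest in Highfield Capital LLC, giving 30% + 49% = 79%.
By sibling attribution (R2), Julia Varga is treated as also owning Kenji Varga's interest in Wildmere Realty LP, giving 47% + 47% = 94%.
Chain via Highfield Capital LLC → Copperline Mining NL → Beacon Textiles S.p.A. (R1): 79% × 78% × 24% × 21% = 3.105648% of Stonebridge Industries Corp.
Chain via Wildmere Realty LP → Ashford Energy Co. → Summit Logistics SA (R1): 94% × 16% × 44% × 51% = 3.374976% of Stonebridge Industries Corp.
Direct interest in Stonebridge Industries Corp: 20%.
Aggregating (R3): 3.105648% + 3.374976% + 20% = 26.480624%.
26.480624% falls short of the 80% threshold by 53.519376 percentage points.

53.519376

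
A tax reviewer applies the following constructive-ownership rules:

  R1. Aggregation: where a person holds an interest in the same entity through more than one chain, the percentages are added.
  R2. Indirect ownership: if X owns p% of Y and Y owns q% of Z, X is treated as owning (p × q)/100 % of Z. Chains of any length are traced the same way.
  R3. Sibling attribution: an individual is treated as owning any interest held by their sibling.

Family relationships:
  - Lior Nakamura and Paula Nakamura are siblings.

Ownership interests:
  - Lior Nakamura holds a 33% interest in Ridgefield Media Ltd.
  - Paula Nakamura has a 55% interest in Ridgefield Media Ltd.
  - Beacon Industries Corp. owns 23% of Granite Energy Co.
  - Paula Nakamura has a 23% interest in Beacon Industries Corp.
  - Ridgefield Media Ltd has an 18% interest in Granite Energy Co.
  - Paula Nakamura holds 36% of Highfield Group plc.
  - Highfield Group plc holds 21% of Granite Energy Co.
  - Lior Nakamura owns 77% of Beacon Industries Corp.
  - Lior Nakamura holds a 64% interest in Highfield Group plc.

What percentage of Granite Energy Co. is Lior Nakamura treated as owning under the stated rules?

59.84%

By sibling attribution (R3), Lior Nakamura is treated as also owning Paula Nakamura's interest in Highfield Group plc, giving 64% + 36% = 100%.
By sibling attribution (R3), Lior Nakamura is treated as also owning Paula Nakamura's interest in Ridgefield Media Ltd, giving 33% + 55% = 88%.
By sibling attribution (R3), Lior Nakamura is treated as also owning Paula Nakamura's interest in Beacon Industries Corp, giving 77% + 23% = 100%.
Chain via Highfield Group plc (R2): 100% × 21% = 21% of Granite Energy Co.
Chain via Ridgefield Media Ltd (R2): 88% × 18% = 15.84% of Granite Energy Co.
Chain via Beacon Industries Corp. (R2): 100% × 23% = 23% of Granite Energy Co.
Aggregating (R1): 21% + 15.84% + 23% = 59.84%.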